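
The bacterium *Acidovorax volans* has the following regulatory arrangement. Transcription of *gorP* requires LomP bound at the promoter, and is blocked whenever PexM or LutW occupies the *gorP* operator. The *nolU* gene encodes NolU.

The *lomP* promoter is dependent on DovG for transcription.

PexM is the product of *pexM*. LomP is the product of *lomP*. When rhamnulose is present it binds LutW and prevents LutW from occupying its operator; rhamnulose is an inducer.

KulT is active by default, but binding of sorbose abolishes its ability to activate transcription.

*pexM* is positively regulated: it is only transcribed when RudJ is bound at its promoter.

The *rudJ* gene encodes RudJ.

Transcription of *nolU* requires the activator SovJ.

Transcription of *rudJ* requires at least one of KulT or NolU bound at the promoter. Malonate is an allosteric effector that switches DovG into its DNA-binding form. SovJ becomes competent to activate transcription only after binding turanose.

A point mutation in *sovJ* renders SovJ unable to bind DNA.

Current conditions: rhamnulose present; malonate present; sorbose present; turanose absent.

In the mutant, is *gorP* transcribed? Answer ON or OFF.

ON

Sorbose is present, so KulT is inactive.
SovJ is non-functional in this strain, so it has no effect.
Required activator SovJ is absent, so *nolU* is not transcribed.
So NolU is not produced.
No activator is available at the *rudJ* promoter, so *rudJ* is not transcribed.
So RudJ is not produced.
Required activator RudJ is absent, so *pexM* is not transcribed.
So PexM is not produced.
Rhamnulose is present, so LutW is inactive.
Malonate is present, so DovG is active.
No repressor is bound and DovG is active, so *lomP* is transcribed.
So LomP is produced and active.
No repressor is bound and LomP is active, so *gorP* is transcribed.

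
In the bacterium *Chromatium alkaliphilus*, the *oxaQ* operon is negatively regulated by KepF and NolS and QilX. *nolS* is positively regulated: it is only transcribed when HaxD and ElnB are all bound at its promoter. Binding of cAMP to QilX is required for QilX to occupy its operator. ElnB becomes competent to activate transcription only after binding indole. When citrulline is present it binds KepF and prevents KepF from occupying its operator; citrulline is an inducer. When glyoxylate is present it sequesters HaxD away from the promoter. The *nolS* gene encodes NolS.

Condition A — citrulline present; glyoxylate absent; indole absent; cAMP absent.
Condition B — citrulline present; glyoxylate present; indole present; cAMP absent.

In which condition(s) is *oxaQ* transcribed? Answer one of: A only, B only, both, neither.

both

Condition A:
Citrulline is present, so KepF is inactive.
Glyoxylate is absent, so HaxD is active.
Indole is absent, so ElnB is inactive.
Required activator ElnB is absent, so *nolS* is not transcribed.
So NolS is not produced.
cAMP is absent, so QilX is inactive.
With no repressor bound, *oxaQ* is transcribed.
→ *oxaQ* is ON in A.
Condition B:
Citrulline is present, so KepF is inactive.
Glyoxylate is present, so HaxD is inactive.
Indole is present, so ElnB is active.
Required activator HaxD is absent, so *nolS* is not transcribed.
So NolS is not produced.
cAMP is absent, so QilX is inactive.
With no repressor bound, *oxaQ* is transcribed.
→ *oxaQ* is ON in B.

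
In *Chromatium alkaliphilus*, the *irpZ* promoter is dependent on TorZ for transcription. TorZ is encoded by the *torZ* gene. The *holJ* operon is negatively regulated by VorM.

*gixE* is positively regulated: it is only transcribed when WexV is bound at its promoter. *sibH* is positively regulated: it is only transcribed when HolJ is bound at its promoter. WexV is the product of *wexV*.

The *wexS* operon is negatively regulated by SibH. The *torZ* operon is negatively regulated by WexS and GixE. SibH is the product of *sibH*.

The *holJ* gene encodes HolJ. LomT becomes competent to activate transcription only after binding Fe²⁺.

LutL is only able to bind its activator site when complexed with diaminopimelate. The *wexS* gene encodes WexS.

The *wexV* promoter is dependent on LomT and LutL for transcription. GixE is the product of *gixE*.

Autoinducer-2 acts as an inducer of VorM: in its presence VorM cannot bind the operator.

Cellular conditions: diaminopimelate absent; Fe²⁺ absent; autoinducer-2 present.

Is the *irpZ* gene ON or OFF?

Autoinducer-2 is present, so VorM is inactive.
With no repressor bound, *holJ* is transcribed.
So HolJ is produced and active.
No repressor is bound and HolJ is active, so *sibH* is transcribed.
So SibH is produced and active.
With repressor SibH bound, *wexS* is not transcribed.
So WexS is not produced.
Fe²⁺ is absent, so LomT is inactive.
Diaminopimelate is absent, so LutL is inactive.
Required activator LomT is absent, so *wexV* is not transcribed.
So WexV is not produced.
Required activator WexV is absent, so *gixE* is not transcribed.
So GixE is not produced.
With no repressor bound, *torZ* is transcribed.
So TorZ is produced and active.
No repressor is bound and TorZ is active, so *irpZ* is transcribed.

ON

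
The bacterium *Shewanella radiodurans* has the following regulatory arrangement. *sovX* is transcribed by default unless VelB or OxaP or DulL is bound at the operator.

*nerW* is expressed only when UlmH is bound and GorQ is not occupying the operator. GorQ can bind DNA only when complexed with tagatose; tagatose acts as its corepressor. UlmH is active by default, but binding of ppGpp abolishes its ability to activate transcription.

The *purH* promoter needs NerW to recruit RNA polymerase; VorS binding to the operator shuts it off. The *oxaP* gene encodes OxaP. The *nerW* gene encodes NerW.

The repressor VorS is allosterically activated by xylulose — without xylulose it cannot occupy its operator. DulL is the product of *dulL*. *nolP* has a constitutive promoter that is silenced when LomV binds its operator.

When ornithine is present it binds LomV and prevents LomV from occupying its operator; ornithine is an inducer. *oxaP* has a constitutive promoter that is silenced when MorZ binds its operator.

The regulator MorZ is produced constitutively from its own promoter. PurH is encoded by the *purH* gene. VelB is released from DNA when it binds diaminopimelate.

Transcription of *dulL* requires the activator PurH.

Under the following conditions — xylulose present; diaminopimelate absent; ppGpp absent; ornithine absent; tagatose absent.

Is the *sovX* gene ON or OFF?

OFF

Diaminopimelate is absent, so VelB is active.
MorZ is produced constitutively and is active.
With repressor MorZ bound, *oxaP* is not transcribed.
So OxaP is not produced.
Xylulose is present, so VorS is active.
ppGpp is absent, so UlmH is active.
Tagatose is absent, so GorQ is inactive.
No repressor is bound and UlmH is active, so *nerW* is transcribed.
So NerW is produced and active.
With repressor VorS bound, *purH* is not transcribed.
So PurH is not produced.
Required activator PurH is absent, so *dulL* is not transcribed.
So DulL is not produced.
With repressor VelB bound, *sovX* is not transcribed.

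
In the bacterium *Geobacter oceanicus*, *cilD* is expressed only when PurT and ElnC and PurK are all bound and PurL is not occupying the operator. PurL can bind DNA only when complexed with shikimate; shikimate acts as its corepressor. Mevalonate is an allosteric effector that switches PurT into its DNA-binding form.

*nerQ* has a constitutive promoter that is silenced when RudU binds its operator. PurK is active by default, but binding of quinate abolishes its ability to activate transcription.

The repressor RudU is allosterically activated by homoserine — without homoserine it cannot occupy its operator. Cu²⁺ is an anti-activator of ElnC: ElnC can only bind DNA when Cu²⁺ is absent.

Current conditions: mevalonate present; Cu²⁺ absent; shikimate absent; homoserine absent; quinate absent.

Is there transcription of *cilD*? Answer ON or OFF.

Mevalonate is present, so PurT is active.
Cu²⁺ is absent, so ElnC is active.
Shikimate is absent, so PurL is inactive.
Quinate is absent, so PurK is active.
No repressor is bound and PurT and ElnC and PurK are active, so *cilD* is transcribed.

ON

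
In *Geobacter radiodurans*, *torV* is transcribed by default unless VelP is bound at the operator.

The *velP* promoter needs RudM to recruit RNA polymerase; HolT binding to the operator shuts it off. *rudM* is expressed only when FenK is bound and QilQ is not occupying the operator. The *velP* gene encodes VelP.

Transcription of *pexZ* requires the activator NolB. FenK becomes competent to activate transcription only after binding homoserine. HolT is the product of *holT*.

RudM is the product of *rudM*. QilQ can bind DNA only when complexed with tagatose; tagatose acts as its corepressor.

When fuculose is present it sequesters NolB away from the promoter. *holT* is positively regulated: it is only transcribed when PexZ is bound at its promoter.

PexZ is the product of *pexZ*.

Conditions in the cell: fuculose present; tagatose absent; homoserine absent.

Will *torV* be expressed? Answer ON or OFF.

ON

Fuculose is present, so NolB is inactive.
Required activator NolB is absent, so *pexZ* is not transcribed.
So PexZ is not produced.
Required activator PexZ is absent, so *holT* is not transcribed.
So HolT is not produced.
Tagatose is absent, so QilQ is inactive.
Homoserine is absent, so FenK is inactive.
Required activator FenK is absent, so *rudM* is not transcribed.
So RudM is not produced.
Required activator RudM is absent, so *velP* is not transcribed.
So VelP is not produced.
With no repressor bound, *torV* is transcribed.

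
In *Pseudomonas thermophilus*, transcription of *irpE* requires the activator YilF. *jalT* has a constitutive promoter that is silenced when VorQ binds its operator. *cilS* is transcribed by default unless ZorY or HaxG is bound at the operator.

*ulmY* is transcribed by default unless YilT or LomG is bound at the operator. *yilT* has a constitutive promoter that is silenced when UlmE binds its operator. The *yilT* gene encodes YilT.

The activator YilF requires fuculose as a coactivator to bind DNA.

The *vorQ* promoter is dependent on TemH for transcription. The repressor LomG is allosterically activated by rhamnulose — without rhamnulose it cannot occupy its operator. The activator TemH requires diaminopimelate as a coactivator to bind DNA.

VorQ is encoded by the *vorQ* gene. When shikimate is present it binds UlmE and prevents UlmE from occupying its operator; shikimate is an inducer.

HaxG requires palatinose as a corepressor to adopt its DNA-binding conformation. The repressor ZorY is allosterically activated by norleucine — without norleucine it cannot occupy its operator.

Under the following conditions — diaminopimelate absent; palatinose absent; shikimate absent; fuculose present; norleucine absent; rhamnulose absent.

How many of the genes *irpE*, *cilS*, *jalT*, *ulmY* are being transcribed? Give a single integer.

Fuculose is present, so YilF is active.
No repressor is bound and YilF is active, so *irpE* is transcribed.
→ *irpE* is ON.
Norleucine is absent, so ZorY is inactive.
Palatinose is absent, so HaxG is inactive.
With no repressor bound, *cilS* is transcribed.
→ *cilS* is ON.
Diaminopimelate is absent, so TemH is inactive.
Required activator TemH is absent, so *vorQ* is not transcribed.
So VorQ is not produced.
With no repressor bound, *jalT* is transcribed.
→ *jalT* is ON.
Shikimate is absent, so UlmE is active.
With repressor UlmE bound, *yilT* is not transcribed.
So YilT is not produced.
Rhamnulose is absent, so LomG is inactive.
With no repressor bound, *ulmY* is transcribed.
→ *ulmY* is ON.
4 of the 4 genes are transcribed.

4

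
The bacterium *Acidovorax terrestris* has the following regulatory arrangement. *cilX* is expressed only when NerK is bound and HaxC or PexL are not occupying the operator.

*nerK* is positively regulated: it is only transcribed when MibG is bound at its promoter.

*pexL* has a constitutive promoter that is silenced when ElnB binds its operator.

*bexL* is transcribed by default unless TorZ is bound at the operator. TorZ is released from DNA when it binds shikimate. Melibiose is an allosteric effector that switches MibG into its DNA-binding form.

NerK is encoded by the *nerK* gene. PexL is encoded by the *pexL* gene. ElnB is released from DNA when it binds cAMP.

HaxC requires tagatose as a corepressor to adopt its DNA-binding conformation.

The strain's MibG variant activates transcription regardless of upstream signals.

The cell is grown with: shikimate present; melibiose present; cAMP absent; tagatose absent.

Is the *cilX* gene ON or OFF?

Tagatose is absent, so HaxC is inactive.
cAMP is absent, so ElnB is active.
With repressor ElnB bound, *pexL* is not transcribed.
So PexL is not produced.
MibG is constitutively active in this strain.
No repressor is bound and MibG is active, so *nerK* is transcribed.
So NerK is produced and active.
No repressor is bound and NerK is active, so *cilX* is transcribed.

ON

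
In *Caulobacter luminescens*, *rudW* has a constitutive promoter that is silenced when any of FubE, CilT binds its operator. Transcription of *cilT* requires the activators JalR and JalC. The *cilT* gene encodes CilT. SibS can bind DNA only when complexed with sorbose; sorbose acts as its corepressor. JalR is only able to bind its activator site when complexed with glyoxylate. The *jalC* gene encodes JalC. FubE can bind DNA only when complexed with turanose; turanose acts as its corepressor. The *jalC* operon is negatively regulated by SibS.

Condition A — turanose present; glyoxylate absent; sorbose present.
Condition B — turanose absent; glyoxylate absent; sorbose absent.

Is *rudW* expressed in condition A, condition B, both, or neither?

B only

Condition A:
Turanose is present, so FubE is active.
Glyoxylate is absent, so JalR is inactive.
Sorbose is present, so SibS is active.
With repressor SibS bound, *jalC* is not transcribed.
So JalC is not produced.
Required activator JalR is absent, so *cilT* is not transcribed.
So CilT is not produced.
With repressor FubE bound, *rudW* is not transcribed.
→ *rudW* is OFF in A.
Condition B:
Turanose is absent, so FubE is inactive.
Glyoxylate is absent, so JalR is inactive.
Sorbose is absent, so SibS is inactive.
With no repressor bound, *jalC* is transcribed.
So JalC is produced and active.
Required activator JalR is absent, so *cilT* is not transcribed.
So CilT is not produced.
With no repressor bound, *rudW* is transcribed.
→ *rudW* is ON in B.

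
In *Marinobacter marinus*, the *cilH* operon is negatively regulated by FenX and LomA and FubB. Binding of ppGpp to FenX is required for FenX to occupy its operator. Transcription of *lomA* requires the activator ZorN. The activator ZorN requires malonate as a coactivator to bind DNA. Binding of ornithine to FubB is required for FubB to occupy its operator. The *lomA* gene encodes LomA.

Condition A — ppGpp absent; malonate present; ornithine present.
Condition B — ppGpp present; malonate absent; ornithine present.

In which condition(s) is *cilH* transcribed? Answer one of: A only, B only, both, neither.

Condition A:
ppGpp is absent, so FenX is inactive.
Malonate is present, so ZorN is active.
No repressor is bound and ZorN is active, so *lomA* is transcribed.
So LomA is produced and active.
Ornithine is present, so FubB is active.
With repressor LomA bound, *cilH* is not transcribed.
→ *cilH* is OFF in A.
Condition B:
ppGpp is present, so FenX is active.
Malonate is absent, so ZorN is inactive.
Required activator ZorN is absent, so *lomA* is not transcribed.
So LomA is not produced.
Ornithine is present, so FubB is active.
With repressor FenX bound, *cilH* is not transcribed.
→ *cilH* is OFF in B.

neither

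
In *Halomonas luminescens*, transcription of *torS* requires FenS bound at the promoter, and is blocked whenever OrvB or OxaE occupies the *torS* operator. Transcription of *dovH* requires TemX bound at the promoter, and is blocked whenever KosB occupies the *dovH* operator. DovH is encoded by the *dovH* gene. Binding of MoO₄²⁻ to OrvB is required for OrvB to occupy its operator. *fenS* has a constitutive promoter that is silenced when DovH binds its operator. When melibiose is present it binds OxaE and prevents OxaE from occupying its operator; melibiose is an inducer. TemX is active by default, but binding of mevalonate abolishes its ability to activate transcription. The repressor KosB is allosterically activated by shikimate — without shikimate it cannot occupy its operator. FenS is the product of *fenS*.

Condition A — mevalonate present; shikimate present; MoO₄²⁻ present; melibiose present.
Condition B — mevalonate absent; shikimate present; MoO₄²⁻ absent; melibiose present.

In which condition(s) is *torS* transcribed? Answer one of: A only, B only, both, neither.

B only

Condition A:
Mevalonate is present, so TemX is inactive.
Shikimate is present, so KosB is active.
With repressor KosB bound, *dovH* is not transcribed.
So DovH is not produced.
With no repressor bound, *fenS* is transcribed.
So FenS is produced and active.
MoO₄²⁻ is present, so OrvB is active.
Melibiose is present, so OxaE is inactive.
With repressor OrvB bound, *torS* is not transcribed.
→ *torS* is OFF in A.
Condition B:
Mevalonate is absent, so TemX is active.
Shikimate is present, so KosB is active.
With repressor KosB bound, *dovH* is not transcribed.
So DovH is not produced.
With no repressor bound, *fenS* is transcribed.
So FenS is produced and active.
MoO₄²⁻ is absent, so OrvB is inactive.
Melibiose is present, so OxaE is inactive.
No repressor is bound and FenS is active, so *torS* is transcribed.
→ *torS* is ON in B.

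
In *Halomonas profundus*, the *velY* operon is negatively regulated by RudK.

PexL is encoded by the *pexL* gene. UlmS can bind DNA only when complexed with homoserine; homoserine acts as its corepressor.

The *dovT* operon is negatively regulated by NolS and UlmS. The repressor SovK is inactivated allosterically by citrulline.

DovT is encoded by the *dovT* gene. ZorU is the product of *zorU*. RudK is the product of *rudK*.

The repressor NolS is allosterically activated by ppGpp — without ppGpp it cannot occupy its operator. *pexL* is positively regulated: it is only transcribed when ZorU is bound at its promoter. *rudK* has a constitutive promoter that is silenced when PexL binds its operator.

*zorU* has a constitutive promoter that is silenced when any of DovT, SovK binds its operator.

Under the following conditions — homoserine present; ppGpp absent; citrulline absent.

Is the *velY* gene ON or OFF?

ppGpp is absent, so NolS is inactive.
Homoserine is present, so UlmS is active.
With repressor UlmS bound, *dovT* is not transcribed.
So DovT is not produced.
Citrulline is absent, so SovK is active.
With repressor SovK bound, *zorU* is not transcribed.
So ZorU is not produced.
Required activator ZorU is absent, so *pexL* is not transcribed.
So PexL is not produced.
With no repressor bound, *rudK* is transcribed.
So RudK is produced and active.
With repressor RudK bound, *velY* is not transcribed.

OFF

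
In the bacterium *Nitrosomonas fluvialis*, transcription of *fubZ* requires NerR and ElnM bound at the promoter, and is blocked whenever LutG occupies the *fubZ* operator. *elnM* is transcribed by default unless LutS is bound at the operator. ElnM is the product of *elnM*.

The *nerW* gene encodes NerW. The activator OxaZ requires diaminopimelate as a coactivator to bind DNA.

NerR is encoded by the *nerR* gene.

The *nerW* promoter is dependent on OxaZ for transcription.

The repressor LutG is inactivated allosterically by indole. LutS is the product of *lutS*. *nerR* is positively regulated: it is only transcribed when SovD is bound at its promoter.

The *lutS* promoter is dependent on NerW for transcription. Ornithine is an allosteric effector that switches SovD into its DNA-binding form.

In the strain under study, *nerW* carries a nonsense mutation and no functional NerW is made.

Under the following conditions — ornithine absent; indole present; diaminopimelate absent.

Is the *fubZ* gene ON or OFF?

OFF

Indole is present, so LutG is inactive.
Ornithine is absent, so SovD is inactive.
Required activator SovD is absent, so *nerR* is not transcribed.
So NerR is not produced.
NerW is non-functional in this strain, so it has no effect.
Required activator NerW is absent, so *lutS* is not transcribed.
So LutS is not produced.
With no repressor bound, *elnM* is transcribed.
So ElnM is produced and active.
Required activator NerR is absent, so *fubZ* is not transcribed.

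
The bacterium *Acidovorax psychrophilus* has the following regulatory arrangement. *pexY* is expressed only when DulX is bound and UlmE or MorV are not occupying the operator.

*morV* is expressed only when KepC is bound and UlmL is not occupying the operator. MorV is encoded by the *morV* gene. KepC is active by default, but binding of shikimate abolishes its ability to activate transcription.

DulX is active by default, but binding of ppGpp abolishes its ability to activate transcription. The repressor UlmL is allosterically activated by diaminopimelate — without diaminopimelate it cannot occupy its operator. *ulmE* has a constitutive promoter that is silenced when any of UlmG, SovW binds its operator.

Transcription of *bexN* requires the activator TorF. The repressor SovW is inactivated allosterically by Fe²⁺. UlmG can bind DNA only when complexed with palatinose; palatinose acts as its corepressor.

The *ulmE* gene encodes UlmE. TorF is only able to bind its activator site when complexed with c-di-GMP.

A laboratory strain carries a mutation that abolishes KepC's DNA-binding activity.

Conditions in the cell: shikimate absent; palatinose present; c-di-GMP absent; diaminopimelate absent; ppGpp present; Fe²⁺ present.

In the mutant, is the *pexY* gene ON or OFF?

OFF

ppGpp is present, so DulX is inactive.
Palatinose is present, so UlmG is active.
Fe²⁺ is present, so SovW is inactive.
With repressor UlmG bound, *ulmE* is not transcribed.
So UlmE is not produced.
Diaminopimelate is absent, so UlmL is inactive.
KepC is non-functional in this strain, so it has no effect.
Required activator KepC is absent, so *morV* is not transcribed.
So MorV is not produced.
Required activator DulX is absent, so *pexY* is not transcribed.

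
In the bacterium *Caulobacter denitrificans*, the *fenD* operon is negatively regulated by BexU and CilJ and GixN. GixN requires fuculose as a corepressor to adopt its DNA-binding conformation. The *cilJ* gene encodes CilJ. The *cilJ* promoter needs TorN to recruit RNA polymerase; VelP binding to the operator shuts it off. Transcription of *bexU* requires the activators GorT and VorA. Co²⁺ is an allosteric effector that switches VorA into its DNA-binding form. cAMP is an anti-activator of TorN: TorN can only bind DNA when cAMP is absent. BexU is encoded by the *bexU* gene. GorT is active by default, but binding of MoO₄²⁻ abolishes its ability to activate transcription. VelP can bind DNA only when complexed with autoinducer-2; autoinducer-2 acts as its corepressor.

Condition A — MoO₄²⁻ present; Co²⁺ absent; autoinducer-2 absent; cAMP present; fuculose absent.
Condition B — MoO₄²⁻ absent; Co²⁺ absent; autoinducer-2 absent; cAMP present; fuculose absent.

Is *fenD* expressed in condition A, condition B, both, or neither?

both

Condition A:
MoO₄²⁻ is present, so GorT is inactive.
Co²⁺ is absent, so VorA is inactive.
Required activator GorT is absent, so *bexU* is not transcribed.
So BexU is not produced.
Autoinducer-2 is absent, so VelP is inactive.
cAMP is present, so TorN is inactive.
Required activator TorN is absent, so *cilJ* is not transcribed.
So CilJ is not produced.
Fuculose is absent, so GixN is inactive.
With no repressor bound, *fenD* is transcribed.
→ *fenD* is ON in A.
Condition B:
MoO₄²⁻ is absent, so GorT is active.
Co²⁺ is absent, so VorA is inactive.
Required activator VorA is absent, so *bexU* is not transcribed.
So BexU is not produced.
Autoinducer-2 is absent, so VelP is inactive.
cAMP is present, so TorN is inactive.
Required activator TorN is absent, so *cilJ* is not transcribed.
So CilJ is not produced.
Fuculose is absent, so GixN is inactive.
With no repressor bound, *fenD* is transcribed.
→ *fenD* is ON in B.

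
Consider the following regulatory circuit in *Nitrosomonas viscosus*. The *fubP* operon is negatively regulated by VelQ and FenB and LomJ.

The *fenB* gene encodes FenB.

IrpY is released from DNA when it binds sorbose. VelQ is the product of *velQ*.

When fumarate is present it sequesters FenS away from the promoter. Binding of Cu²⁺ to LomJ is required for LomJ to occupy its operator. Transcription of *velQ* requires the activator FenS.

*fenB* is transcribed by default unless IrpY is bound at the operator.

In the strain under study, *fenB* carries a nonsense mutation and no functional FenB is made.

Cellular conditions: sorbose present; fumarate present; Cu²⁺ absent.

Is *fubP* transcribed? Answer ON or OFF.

Fumarate is present, so FenS is inactive.
Required activator FenS is absent, so *velQ* is not transcribed.
So VelQ is not produced.
FenB is non-functional in this strain, so it has no effect.
Cu²⁺ is absent, so LomJ is inactive.
With no repressor bound, *fubP* is transcribed.

ON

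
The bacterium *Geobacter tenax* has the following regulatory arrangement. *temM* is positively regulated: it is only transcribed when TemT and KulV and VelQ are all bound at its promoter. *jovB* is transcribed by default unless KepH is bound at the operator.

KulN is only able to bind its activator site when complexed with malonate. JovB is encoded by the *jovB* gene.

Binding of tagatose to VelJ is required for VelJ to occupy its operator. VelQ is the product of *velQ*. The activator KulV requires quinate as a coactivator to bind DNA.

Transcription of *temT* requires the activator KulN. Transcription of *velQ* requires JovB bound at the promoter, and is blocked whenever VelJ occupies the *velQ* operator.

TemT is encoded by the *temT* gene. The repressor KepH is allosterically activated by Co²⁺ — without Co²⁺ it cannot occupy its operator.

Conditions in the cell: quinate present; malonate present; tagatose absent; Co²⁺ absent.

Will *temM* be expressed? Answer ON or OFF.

ON

Malonate is present, so KulN is active.
No repressor is bound and KulN is active, so *temT* is transcribed.
So TemT is produced and active.
Quinate is present, so KulV is active.
Tagatose is absent, so VelJ is inactive.
Co²⁺ is absent, so KepH is inactive.
With no repressor bound, *jovB* is transcribed.
So JovB is produced and active.
No repressor is bound and JovB is active, so *velQ* is transcribed.
So VelQ is produced and active.
No repressor is bound and TemT and KulV and VelQ are active, so *temM* is transcribed.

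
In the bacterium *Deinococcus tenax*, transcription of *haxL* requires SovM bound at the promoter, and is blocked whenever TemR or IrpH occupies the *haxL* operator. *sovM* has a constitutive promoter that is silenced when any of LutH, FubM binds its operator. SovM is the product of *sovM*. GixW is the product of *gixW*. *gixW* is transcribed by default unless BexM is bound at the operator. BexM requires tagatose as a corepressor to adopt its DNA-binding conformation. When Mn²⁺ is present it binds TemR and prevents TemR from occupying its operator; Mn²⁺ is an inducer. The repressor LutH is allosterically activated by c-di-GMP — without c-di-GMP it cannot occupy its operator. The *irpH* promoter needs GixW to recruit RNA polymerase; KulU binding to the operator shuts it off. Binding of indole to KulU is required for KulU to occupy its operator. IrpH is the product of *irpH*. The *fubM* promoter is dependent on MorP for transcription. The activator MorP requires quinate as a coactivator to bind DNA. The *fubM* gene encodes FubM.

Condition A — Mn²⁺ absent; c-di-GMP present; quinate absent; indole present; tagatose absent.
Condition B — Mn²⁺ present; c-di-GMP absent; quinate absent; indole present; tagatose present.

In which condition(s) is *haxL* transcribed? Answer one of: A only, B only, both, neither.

B only

Condition A:
Mn²⁺ is absent, so TemR is active.
c-di-GMP is present, so LutH is active.
Quinate is absent, so MorP is inactive.
Required activator MorP is absent, so *fubM* is not transcribed.
So FubM is not produced.
With repressor LutH bound, *sovM* is not transcribed.
So SovM is not produced.
Indole is present, so KulU is active.
Tagatose is absent, so BexM is inactive.
With no repressor bound, *gixW* is transcribed.
So GixW is produced and active.
With repressor KulU bound, *irpH* is not transcribed.
So IrpH is not produced.
With repressor TemR bound, *haxL* is not transcribed.
→ *haxL* is OFF in A.
Condition B:
Mn²⁺ is present, so TemR is inactive.
c-di-GMP is absent, so LutH is inactive.
Quinate is absent, so MorP is inactive.
Required activator MorP is absent, so *fubM* is not transcribed.
So FubM is not produced.
With no repressor bound, *sovM* is transcribed.
So SovM is produced and active.
Indole is present, so KulU is active.
Tagatose is present, so BexM is active.
With repressor BexM bound, *gixW* is not transcribed.
So GixW is not produced.
With repressor KulU bound, *irpH* is not transcribed.
So IrpH is not produced.
No repressor is bound and SovM is active, so *haxL* is transcribed.
→ *haxL* is ON in B.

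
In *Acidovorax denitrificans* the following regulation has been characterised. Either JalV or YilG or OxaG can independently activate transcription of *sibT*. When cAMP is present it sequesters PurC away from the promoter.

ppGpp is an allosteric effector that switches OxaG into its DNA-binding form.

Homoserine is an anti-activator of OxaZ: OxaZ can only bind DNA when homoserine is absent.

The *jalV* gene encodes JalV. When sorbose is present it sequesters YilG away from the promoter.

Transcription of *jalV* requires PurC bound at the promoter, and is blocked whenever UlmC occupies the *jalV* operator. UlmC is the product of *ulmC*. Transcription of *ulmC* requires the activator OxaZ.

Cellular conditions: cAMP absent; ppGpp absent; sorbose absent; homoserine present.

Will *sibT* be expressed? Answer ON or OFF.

cAMP is absent, so PurC is active.
Homoserine is present, so OxaZ is inactive.
Required activator OxaZ is absent, so *ulmC* is not transcribed.
So UlmC is not produced.
No repressor is bound and PurC is active, so *jalV* is transcribed.
So JalV is produced and active.
Sorbose is absent, so YilG is active.
ppGpp is absent, so OxaG is inactive.
Activator JalV is present, so *sibT* is transcribed.

ON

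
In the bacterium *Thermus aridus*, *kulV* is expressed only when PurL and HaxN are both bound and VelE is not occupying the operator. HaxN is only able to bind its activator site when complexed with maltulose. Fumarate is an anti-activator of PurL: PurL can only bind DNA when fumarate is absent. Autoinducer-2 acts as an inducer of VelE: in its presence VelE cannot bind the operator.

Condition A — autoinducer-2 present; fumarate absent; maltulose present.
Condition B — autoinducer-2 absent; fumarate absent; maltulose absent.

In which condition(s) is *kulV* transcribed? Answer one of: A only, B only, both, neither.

A only

Condition A:
Autoinducer-2 is present, so VelE is inactive.
Fumarate is absent, so PurL is active.
Maltulose is present, so HaxN is active.
No repressor is bound and PurL and HaxN are active, so *kulV* is transcribed.
→ *kulV* is ON in A.
Condition B:
Autoinducer-2 is absent, so VelE is active.
Fumarate is absent, so PurL is active.
Maltulose is absent, so HaxN is inactive.
With repressor VelE bound, *kulV* is not transcribed.
→ *kulV* is OFF in B.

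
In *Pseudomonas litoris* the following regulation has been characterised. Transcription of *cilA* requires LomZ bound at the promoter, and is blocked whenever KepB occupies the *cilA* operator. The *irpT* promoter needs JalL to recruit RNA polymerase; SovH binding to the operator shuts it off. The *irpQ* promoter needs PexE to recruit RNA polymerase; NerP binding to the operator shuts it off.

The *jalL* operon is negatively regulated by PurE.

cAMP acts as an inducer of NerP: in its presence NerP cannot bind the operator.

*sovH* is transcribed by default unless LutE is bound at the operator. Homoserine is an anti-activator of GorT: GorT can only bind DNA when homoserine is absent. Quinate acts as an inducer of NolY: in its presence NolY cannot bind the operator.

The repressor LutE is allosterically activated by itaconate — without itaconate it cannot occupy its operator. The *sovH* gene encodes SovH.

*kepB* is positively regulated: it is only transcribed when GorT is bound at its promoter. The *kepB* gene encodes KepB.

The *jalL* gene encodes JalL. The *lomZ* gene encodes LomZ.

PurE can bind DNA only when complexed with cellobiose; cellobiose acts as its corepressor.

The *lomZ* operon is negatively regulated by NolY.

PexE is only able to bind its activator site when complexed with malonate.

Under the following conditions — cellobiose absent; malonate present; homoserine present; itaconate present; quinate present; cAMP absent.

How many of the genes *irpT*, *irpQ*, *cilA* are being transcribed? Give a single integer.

2

Itaconate is present, so LutE is active.
With repressor LutE bound, *sovH* is not transcribed.
So SovH is not produced.
Cellobiose is absent, so PurE is inactive.
With no repressor bound, *jalL* is transcribed.
So JalL is produced and active.
No repressor is bound and JalL is active, so *irpT* is transcribed.
→ *irpT* is ON.
cAMP is absent, so NerP is active.
Malonate is present, so PexE is active.
With repressor NerP bound, *irpQ* is not transcribed.
→ *irpQ* is OFF.
Quinate is present, so NolY is inactive.
With no repressor bound, *lomZ* is transcribed.
So LomZ is produced and active.
Homoserine is present, so GorT is inactive.
Required activator GorT is absent, so *kepB* is not transcribed.
So KepB is not produced.
No repressor is bound and LomZ is active, so *cilA* is transcribed.
→ *cilA* is ON.
2 of the 3 genes are transcribed.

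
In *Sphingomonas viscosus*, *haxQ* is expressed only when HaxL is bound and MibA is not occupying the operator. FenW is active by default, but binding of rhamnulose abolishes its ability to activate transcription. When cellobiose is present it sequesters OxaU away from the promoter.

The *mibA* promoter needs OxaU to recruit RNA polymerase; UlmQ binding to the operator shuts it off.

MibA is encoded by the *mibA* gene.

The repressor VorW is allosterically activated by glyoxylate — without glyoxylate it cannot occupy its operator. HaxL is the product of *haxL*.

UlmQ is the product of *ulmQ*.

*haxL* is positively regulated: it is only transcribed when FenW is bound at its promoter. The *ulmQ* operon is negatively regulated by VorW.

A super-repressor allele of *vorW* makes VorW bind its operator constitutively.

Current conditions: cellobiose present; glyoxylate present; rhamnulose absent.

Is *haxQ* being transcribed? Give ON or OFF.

ON

Rhamnulose is absent, so FenW is active.
No repressor is bound and FenW is active, so *haxL* is transcribed.
So HaxL is produced and active.
VorW is constitutively active in this strain.
With repressor VorW bound, *ulmQ* is not transcribed.
So UlmQ is not produced.
Cellobiose is present, so OxaU is inactive.
Required activator OxaU is absent, so *mibA* is not transcribed.
So MibA is not produced.
No repressor is bound and HaxL is active, so *haxQ* is transcribed.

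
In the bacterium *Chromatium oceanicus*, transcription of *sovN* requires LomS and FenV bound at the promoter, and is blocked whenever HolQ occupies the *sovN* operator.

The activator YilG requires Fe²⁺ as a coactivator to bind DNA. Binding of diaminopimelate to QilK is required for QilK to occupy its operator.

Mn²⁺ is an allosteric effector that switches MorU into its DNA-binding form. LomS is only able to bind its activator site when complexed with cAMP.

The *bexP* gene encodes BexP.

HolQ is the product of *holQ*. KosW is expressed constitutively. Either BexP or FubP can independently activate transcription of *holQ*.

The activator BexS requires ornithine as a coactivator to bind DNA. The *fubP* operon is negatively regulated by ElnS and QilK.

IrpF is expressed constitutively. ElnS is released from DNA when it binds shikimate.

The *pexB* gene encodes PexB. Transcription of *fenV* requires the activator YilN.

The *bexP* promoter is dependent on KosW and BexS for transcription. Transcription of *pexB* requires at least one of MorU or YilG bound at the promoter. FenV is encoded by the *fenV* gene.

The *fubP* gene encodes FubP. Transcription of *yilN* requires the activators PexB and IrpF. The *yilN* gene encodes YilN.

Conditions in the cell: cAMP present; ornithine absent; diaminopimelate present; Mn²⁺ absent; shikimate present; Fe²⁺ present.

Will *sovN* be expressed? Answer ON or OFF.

cAMP is present, so LomS is active.
Mn²⁺ is absent, so MorU is inactive.
Fe²⁺ is present, so YilG is active.
Activator YilG is present, so *pexB* is transcribed.
So PexB is produced and active.
IrpF is produced constitutively and is active.
No repressor is bound and PexB and IrpF are active, so *yilN* is transcribed.
So YilN is produced and active.
No repressor is bound and YilN is active, so *fenV* is transcribed.
So FenV is produced and active.
KosW is produced constitutively and is active.
Ornithine is absent, so BexS is inactive.
Required activator BexS is absent, so *bexP* is not transcribed.
So BexP is not produced.
Shikimate is present, so ElnS is inactive.
Diaminopimelate is present, so QilK is active.
With repressor QilK bound, *fubP* is not transcribed.
So FubP is not produced.
No activator is available at the *holQ* promoter, so *holQ* is not transcribed.
So HolQ is not produced.
No repressor is bound and LomS and FenV are active, so *sovN* is transcribed.

ON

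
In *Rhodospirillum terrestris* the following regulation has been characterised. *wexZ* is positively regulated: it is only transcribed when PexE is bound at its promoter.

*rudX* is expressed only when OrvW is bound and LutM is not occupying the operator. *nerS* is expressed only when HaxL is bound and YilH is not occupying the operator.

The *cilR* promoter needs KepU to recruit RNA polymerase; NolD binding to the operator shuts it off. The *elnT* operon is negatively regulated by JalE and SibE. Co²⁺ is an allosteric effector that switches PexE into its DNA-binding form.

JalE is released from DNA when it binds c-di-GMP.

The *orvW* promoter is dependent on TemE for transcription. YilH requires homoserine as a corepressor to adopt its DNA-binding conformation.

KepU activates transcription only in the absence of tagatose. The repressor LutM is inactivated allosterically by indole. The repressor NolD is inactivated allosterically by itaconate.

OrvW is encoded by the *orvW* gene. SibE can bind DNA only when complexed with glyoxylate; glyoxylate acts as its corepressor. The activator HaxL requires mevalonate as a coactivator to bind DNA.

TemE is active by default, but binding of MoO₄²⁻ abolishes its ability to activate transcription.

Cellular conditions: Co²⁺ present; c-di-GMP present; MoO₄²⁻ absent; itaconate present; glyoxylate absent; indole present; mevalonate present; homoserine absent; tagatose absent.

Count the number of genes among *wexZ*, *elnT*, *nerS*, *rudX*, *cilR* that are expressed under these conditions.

Co²⁺ is present, so PexE is active.
No repressor is bound and PexE is active, so *wexZ* is transcribed.
→ *wexZ* is ON.
c-di-GMP is present, so JalE is inactive.
Glyoxylate is absent, so SibE is inactive.
With no repressor bound, *elnT* is transcribed.
→ *elnT* is ON.
Homoserine is absent, so YilH is inactive.
Mevalonate is present, so HaxL is active.
No repressor is bound and HaxL is active, so *nerS* is transcribed.
→ *nerS* is ON.
MoO₄²⁻ is absent, so TemE is active.
No repressor is bound and TemE is active, so *orvW* is transcribed.
So OrvW is produced and active.
Indole is present, so LutM is inactive.
No repressor is bound and OrvW is active, so *rudX* is transcribed.
→ *rudX* is ON.
Tagatose is absent, so KepU is active.
Itaconate is present, so NolD is inactive.
No repressor is bound and KepU is active, so *cilR* is transcribed.
→ *cilR* is ON.
5 of the 5 genes are transcribed.

5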